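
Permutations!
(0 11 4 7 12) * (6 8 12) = [11, 1, 2, 3, 7, 5, 8, 6, 12, 9, 10, 4, 0] = (0 11 4 7 6 8 12)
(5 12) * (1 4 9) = (1 4 9)(5 12) = [0, 4, 2, 3, 9, 12, 6, 7, 8, 1, 10, 11, 5]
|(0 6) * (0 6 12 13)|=|(0 12 13)|=3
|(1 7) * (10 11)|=2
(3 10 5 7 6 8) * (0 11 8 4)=(0 11 8 3 10 5 7 6 4)=[11, 1, 2, 10, 0, 7, 4, 6, 3, 9, 5, 8]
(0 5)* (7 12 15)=(0 5)(7 12 15)=[5, 1, 2, 3, 4, 0, 6, 12, 8, 9, 10, 11, 15, 13, 14, 7]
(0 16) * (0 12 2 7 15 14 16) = [0, 1, 7, 3, 4, 5, 6, 15, 8, 9, 10, 11, 2, 13, 16, 14, 12] = (2 7 15 14 16 12)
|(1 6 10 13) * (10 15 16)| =6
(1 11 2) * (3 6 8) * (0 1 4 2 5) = (0 1 11 5)(2 4)(3 6 8) = [1, 11, 4, 6, 2, 0, 8, 7, 3, 9, 10, 5]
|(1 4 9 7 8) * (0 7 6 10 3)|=|(0 7 8 1 4 9 6 10 3)|=9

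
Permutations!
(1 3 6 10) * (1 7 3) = (3 6 10 7) = [0, 1, 2, 6, 4, 5, 10, 3, 8, 9, 7]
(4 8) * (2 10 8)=(2 10 8 4)=[0, 1, 10, 3, 2, 5, 6, 7, 4, 9, 8]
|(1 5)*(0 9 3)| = 6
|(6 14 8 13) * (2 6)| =|(2 6 14 8 13)| =5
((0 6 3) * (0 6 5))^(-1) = (0 5)(3 6) = [5, 1, 2, 6, 4, 0, 3]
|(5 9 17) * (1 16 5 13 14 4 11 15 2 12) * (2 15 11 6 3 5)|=|(1 16 2 12)(3 5 9 17 13 14 4 6)|=8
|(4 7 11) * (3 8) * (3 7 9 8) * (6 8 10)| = |(4 9 10 6 8 7 11)| = 7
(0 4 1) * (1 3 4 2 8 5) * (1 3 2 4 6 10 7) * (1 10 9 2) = [4, 0, 8, 6, 1, 3, 9, 10, 5, 2, 7] = (0 4 1)(2 8 5 3 6 9)(7 10)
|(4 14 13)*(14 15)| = 4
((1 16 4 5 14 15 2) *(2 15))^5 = (1 2 14 5 4 16) = [0, 2, 14, 3, 16, 4, 6, 7, 8, 9, 10, 11, 12, 13, 5, 15, 1]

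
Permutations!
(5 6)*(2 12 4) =(2 12 4)(5 6) =[0, 1, 12, 3, 2, 6, 5, 7, 8, 9, 10, 11, 4]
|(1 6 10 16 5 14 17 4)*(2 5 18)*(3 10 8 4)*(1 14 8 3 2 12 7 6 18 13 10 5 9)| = |(1 18 12 7 6 3 5 8 4 14 17 2 9)(10 16 13)| = 39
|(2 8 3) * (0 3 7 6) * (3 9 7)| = 12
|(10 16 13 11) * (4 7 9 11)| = 7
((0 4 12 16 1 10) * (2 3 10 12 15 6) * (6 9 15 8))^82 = (0 3 6 4 10 2 8)(1 12 16) = [3, 12, 8, 6, 10, 5, 4, 7, 0, 9, 2, 11, 16, 13, 14, 15, 1]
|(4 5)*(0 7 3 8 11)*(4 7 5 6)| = |(0 5 7 3 8 11)(4 6)| = 6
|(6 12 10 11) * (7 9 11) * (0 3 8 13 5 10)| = 11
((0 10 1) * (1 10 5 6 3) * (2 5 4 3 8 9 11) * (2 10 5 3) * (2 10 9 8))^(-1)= (0 1 3 2 6 5 10 4)(9 11)= [1, 3, 6, 2, 0, 10, 5, 7, 8, 11, 4, 9]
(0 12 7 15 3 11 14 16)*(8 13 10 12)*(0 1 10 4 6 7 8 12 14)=(0 12 8 13 4 6 7 15 3 11)(1 10 14 16)=[12, 10, 2, 11, 6, 5, 7, 15, 13, 9, 14, 0, 8, 4, 16, 3, 1]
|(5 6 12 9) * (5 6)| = 3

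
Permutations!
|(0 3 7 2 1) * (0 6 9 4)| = |(0 3 7 2 1 6 9 4)| = 8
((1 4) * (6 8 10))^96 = (10) = [0, 1, 2, 3, 4, 5, 6, 7, 8, 9, 10]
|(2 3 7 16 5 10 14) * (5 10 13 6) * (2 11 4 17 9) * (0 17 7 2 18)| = 12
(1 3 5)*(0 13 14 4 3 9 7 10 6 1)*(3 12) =(0 13 14 4 12 3 5)(1 9 7 10 6) =[13, 9, 2, 5, 12, 0, 1, 10, 8, 7, 6, 11, 3, 14, 4]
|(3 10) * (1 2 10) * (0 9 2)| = |(0 9 2 10 3 1)| = 6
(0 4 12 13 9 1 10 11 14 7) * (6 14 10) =[4, 6, 2, 3, 12, 5, 14, 0, 8, 1, 11, 10, 13, 9, 7] =(0 4 12 13 9 1 6 14 7)(10 11)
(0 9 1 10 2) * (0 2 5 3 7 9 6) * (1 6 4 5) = (0 4 5 3 7 9 6)(1 10) = [4, 10, 2, 7, 5, 3, 0, 9, 8, 6, 1]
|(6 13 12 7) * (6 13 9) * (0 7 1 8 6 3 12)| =|(0 7 13)(1 8 6 9 3 12)| =6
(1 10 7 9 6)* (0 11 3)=(0 11 3)(1 10 7 9 6)=[11, 10, 2, 0, 4, 5, 1, 9, 8, 6, 7, 3]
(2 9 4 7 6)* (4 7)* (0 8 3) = (0 8 3)(2 9 7 6) = [8, 1, 9, 0, 4, 5, 2, 6, 3, 7]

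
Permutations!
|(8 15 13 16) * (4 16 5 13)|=|(4 16 8 15)(5 13)|=4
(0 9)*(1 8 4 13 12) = [9, 8, 2, 3, 13, 5, 6, 7, 4, 0, 10, 11, 1, 12] = (0 9)(1 8 4 13 12)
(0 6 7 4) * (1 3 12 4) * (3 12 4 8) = (0 6 7 1 12 8 3 4) = [6, 12, 2, 4, 0, 5, 7, 1, 3, 9, 10, 11, 8]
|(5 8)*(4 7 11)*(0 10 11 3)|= 6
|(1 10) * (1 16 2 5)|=5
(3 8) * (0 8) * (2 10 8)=(0 2 10 8 3)=[2, 1, 10, 0, 4, 5, 6, 7, 3, 9, 8]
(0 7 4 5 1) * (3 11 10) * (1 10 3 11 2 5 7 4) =(0 4 7 1)(2 5 10 11 3) =[4, 0, 5, 2, 7, 10, 6, 1, 8, 9, 11, 3]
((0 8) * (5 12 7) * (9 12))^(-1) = (0 8)(5 7 12 9) = [8, 1, 2, 3, 4, 7, 6, 12, 0, 5, 10, 11, 9]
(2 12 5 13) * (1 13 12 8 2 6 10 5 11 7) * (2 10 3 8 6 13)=[0, 2, 6, 8, 4, 12, 3, 1, 10, 9, 5, 7, 11, 13]=(13)(1 2 6 3 8 10 5 12 11 7)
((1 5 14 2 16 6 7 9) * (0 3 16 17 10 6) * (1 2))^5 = [16, 14, 9, 0, 4, 1, 10, 6, 8, 7, 17, 11, 12, 13, 5, 15, 3, 2] = (0 16 3)(1 14 5)(2 9 7 6 10 17)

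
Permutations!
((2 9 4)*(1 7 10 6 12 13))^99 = (1 6)(7 12)(10 13) = [0, 6, 2, 3, 4, 5, 1, 12, 8, 9, 13, 11, 7, 10]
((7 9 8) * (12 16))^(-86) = [0, 1, 2, 3, 4, 5, 6, 9, 7, 8, 10, 11, 12, 13, 14, 15, 16] = (16)(7 9 8)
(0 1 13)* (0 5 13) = [1, 0, 2, 3, 4, 13, 6, 7, 8, 9, 10, 11, 12, 5] = (0 1)(5 13)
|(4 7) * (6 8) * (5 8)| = 6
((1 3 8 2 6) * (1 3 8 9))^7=(1 8 2 6 3 9)=[0, 8, 6, 9, 4, 5, 3, 7, 2, 1]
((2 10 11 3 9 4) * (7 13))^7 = (2 10 11 3 9 4)(7 13) = [0, 1, 10, 9, 2, 5, 6, 13, 8, 4, 11, 3, 12, 7]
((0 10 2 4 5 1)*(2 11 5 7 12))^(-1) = (0 1 5 11 10)(2 12 7 4) = [1, 5, 12, 3, 2, 11, 6, 4, 8, 9, 0, 10, 7]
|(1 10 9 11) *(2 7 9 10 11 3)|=|(1 11)(2 7 9 3)|=4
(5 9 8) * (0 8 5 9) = (0 8 9 5) = [8, 1, 2, 3, 4, 0, 6, 7, 9, 5]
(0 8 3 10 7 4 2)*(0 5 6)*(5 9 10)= (0 8 3 5 6)(2 9 10 7 4)= [8, 1, 9, 5, 2, 6, 0, 4, 3, 10, 7]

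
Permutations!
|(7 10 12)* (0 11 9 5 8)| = |(0 11 9 5 8)(7 10 12)| = 15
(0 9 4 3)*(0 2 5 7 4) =(0 9)(2 5 7 4 3) =[9, 1, 5, 2, 3, 7, 6, 4, 8, 0]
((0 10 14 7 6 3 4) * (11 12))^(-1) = (0 4 3 6 7 14 10)(11 12) = [4, 1, 2, 6, 3, 5, 7, 14, 8, 9, 0, 12, 11, 13, 10]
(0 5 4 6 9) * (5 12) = (0 12 5 4 6 9) = [12, 1, 2, 3, 6, 4, 9, 7, 8, 0, 10, 11, 5]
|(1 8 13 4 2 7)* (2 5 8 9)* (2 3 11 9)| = 12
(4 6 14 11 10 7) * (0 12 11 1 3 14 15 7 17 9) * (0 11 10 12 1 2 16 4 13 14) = (0 1 3)(2 16 4 6 15 7 13 14)(9 11 12 10 17) = [1, 3, 16, 0, 6, 5, 15, 13, 8, 11, 17, 12, 10, 14, 2, 7, 4, 9]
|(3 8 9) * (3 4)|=|(3 8 9 4)|=4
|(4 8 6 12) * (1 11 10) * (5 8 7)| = 6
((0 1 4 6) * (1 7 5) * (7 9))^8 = (0 9 7 5 1 4 6) = [9, 4, 2, 3, 6, 1, 0, 5, 8, 7]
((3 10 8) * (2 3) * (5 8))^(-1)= (2 8 5 10 3)= [0, 1, 8, 2, 4, 10, 6, 7, 5, 9, 3]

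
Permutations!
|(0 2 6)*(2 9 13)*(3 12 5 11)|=20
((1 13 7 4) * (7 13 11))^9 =(13)(1 11 7 4) =[0, 11, 2, 3, 1, 5, 6, 4, 8, 9, 10, 7, 12, 13]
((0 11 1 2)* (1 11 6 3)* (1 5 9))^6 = [2, 9, 1, 6, 4, 3, 0, 7, 8, 5, 10, 11] = (11)(0 2 1 9 5 3 6)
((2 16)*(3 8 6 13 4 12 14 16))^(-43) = (2 8 13 12 16 3 6 4 14) = [0, 1, 8, 6, 14, 5, 4, 7, 13, 9, 10, 11, 16, 12, 2, 15, 3]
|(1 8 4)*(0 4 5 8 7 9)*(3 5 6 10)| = 5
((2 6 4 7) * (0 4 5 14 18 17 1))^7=(0 18 6 4 17 5 7 1 14 2)=[18, 14, 0, 3, 17, 7, 4, 1, 8, 9, 10, 11, 12, 13, 2, 15, 16, 5, 6]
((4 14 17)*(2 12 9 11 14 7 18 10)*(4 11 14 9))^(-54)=[0, 1, 2, 3, 4, 5, 6, 7, 8, 17, 10, 14, 12, 13, 11, 15, 16, 9, 18]=(18)(9 17)(11 14)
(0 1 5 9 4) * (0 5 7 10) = [1, 7, 2, 3, 5, 9, 6, 10, 8, 4, 0] = (0 1 7 10)(4 5 9)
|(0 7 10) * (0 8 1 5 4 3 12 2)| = 10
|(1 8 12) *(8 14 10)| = 5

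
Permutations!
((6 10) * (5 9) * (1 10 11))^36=(11)=[0, 1, 2, 3, 4, 5, 6, 7, 8, 9, 10, 11]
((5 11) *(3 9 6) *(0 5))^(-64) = (0 11 5)(3 6 9) = [11, 1, 2, 6, 4, 0, 9, 7, 8, 3, 10, 5]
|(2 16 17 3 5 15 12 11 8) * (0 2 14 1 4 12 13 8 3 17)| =30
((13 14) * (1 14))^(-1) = (1 13 14) = [0, 13, 2, 3, 4, 5, 6, 7, 8, 9, 10, 11, 12, 14, 1]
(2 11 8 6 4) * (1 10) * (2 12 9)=(1 10)(2 11 8 6 4 12 9)=[0, 10, 11, 3, 12, 5, 4, 7, 6, 2, 1, 8, 9]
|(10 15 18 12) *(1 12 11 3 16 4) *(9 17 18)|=|(1 12 10 15 9 17 18 11 3 16 4)|=11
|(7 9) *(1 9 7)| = 2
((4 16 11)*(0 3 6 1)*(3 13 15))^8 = (0 15 6)(1 13 3)(4 11 16) = [15, 13, 2, 1, 11, 5, 0, 7, 8, 9, 10, 16, 12, 3, 14, 6, 4]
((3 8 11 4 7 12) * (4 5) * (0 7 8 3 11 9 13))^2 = (0 12 5 8 13 7 11 4 9) = [12, 1, 2, 3, 9, 8, 6, 11, 13, 0, 10, 4, 5, 7]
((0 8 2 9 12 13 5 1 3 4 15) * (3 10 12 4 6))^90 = [0, 1, 2, 3, 4, 5, 6, 7, 8, 9, 10, 11, 12, 13, 14, 15] = (15)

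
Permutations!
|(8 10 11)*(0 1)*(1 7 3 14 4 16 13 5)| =9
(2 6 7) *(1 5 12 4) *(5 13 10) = (1 13 10 5 12 4)(2 6 7) = [0, 13, 6, 3, 1, 12, 7, 2, 8, 9, 5, 11, 4, 10]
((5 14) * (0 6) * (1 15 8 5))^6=[0, 15, 2, 3, 4, 14, 6, 7, 5, 9, 10, 11, 12, 13, 1, 8]=(1 15 8 5 14)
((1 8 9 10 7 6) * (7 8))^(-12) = [0, 1, 2, 3, 4, 5, 6, 7, 8, 9, 10] = (10)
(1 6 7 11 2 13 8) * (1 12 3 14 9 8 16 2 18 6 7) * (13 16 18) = (1 7 11 13 18 6)(2 16)(3 14 9 8 12) = [0, 7, 16, 14, 4, 5, 1, 11, 12, 8, 10, 13, 3, 18, 9, 15, 2, 17, 6]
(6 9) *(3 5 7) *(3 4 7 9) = (3 5 9 6)(4 7) = [0, 1, 2, 5, 7, 9, 3, 4, 8, 6]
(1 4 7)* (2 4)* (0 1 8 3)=[1, 2, 4, 0, 7, 5, 6, 8, 3]=(0 1 2 4 7 8 3)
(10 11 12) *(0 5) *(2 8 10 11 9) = (0 5)(2 8 10 9)(11 12) = [5, 1, 8, 3, 4, 0, 6, 7, 10, 2, 9, 12, 11]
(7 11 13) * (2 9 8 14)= (2 9 8 14)(7 11 13)= [0, 1, 9, 3, 4, 5, 6, 11, 14, 8, 10, 13, 12, 7, 2]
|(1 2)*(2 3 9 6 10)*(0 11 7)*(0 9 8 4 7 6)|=11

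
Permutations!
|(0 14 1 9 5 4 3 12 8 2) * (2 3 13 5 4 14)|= 6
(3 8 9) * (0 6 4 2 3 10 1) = (0 6 4 2 3 8 9 10 1) = [6, 0, 3, 8, 2, 5, 4, 7, 9, 10, 1]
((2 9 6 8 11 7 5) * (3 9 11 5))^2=[0, 1, 7, 6, 4, 11, 5, 9, 2, 8, 10, 3]=(2 7 9 8)(3 6 5 11)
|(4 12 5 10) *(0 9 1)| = |(0 9 1)(4 12 5 10)| = 12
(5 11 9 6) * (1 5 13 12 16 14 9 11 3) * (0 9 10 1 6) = (0 9)(1 5 3 6 13 12 16 14 10) = [9, 5, 2, 6, 4, 3, 13, 7, 8, 0, 1, 11, 16, 12, 10, 15, 14]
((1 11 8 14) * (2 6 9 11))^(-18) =(1 9 14 6 8 2 11) =[0, 9, 11, 3, 4, 5, 8, 7, 2, 14, 10, 1, 12, 13, 6]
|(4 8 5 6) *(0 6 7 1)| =|(0 6 4 8 5 7 1)| =7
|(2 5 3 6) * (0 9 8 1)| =4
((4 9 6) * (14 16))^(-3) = [0, 1, 2, 3, 4, 5, 6, 7, 8, 9, 10, 11, 12, 13, 16, 15, 14] = (14 16)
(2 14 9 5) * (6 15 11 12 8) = [0, 1, 14, 3, 4, 2, 15, 7, 6, 5, 10, 12, 8, 13, 9, 11] = (2 14 9 5)(6 15 11 12 8)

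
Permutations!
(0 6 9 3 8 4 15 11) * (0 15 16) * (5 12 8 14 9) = (0 6 5 12 8 4 16)(3 14 9)(11 15) = [6, 1, 2, 14, 16, 12, 5, 7, 4, 3, 10, 15, 8, 13, 9, 11, 0]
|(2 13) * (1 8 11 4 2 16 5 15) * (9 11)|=10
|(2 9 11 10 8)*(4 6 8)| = |(2 9 11 10 4 6 8)| = 7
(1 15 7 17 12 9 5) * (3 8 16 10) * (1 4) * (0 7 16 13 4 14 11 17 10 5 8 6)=(0 7 10 3 6)(1 15 16 5 14 11 17 12 9 8 13 4)=[7, 15, 2, 6, 1, 14, 0, 10, 13, 8, 3, 17, 9, 4, 11, 16, 5, 12]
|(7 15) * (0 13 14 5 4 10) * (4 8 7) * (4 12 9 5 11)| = 6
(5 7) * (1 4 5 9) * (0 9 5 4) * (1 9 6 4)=(9)(0 6 4 1)(5 7)=[6, 0, 2, 3, 1, 7, 4, 5, 8, 9]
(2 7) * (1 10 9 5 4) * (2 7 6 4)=(1 10 9 5 2 6 4)=[0, 10, 6, 3, 1, 2, 4, 7, 8, 5, 9]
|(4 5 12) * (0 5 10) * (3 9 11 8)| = 20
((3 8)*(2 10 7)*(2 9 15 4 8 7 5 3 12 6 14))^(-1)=(2 14 6 12 8 4 15 9 7 3 5 10)=[0, 1, 14, 5, 15, 10, 12, 3, 4, 7, 2, 11, 8, 13, 6, 9]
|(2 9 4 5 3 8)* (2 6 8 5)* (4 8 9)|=|(2 4)(3 5)(6 9 8)|=6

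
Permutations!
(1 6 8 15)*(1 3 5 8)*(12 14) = [0, 6, 2, 5, 4, 8, 1, 7, 15, 9, 10, 11, 14, 13, 12, 3] = (1 6)(3 5 8 15)(12 14)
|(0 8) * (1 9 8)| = |(0 1 9 8)| = 4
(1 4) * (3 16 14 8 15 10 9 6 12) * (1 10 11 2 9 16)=(1 4 10 16 14 8 15 11 2 9 6 12 3)=[0, 4, 9, 1, 10, 5, 12, 7, 15, 6, 16, 2, 3, 13, 8, 11, 14]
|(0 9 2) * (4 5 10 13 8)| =15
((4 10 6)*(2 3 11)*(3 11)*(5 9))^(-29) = (2 11)(4 10 6)(5 9) = [0, 1, 11, 3, 10, 9, 4, 7, 8, 5, 6, 2]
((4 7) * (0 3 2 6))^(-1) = (0 6 2 3)(4 7) = [6, 1, 3, 0, 7, 5, 2, 4]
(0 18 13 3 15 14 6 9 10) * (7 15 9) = (0 18 13 3 9 10)(6 7 15 14) = [18, 1, 2, 9, 4, 5, 7, 15, 8, 10, 0, 11, 12, 3, 6, 14, 16, 17, 13]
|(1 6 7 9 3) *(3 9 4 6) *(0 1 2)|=|(9)(0 1 3 2)(4 6 7)|=12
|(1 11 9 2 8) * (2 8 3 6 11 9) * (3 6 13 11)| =|(1 9 8)(2 6 3 13 11)| =15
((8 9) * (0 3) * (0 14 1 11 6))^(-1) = (0 6 11 1 14 3)(8 9) = [6, 14, 2, 0, 4, 5, 11, 7, 9, 8, 10, 1, 12, 13, 3]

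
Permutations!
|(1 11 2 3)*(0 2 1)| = 6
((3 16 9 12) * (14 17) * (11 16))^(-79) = (3 11 16 9 12)(14 17) = [0, 1, 2, 11, 4, 5, 6, 7, 8, 12, 10, 16, 3, 13, 17, 15, 9, 14]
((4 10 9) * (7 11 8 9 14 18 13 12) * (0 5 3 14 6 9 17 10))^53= [11, 1, 2, 17, 7, 8, 13, 0, 3, 12, 18, 5, 4, 9, 10, 15, 16, 14, 6]= (0 11 5 8 3 17 14 10 18 6 13 9 12 4 7)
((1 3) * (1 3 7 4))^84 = (7) = [0, 1, 2, 3, 4, 5, 6, 7]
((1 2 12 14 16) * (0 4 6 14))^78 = (0 2 16 6)(1 14 4 12) = [2, 14, 16, 3, 12, 5, 0, 7, 8, 9, 10, 11, 1, 13, 4, 15, 6]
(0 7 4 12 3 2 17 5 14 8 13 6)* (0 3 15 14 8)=[7, 1, 17, 2, 12, 8, 3, 4, 13, 9, 10, 11, 15, 6, 0, 14, 16, 5]=(0 7 4 12 15 14)(2 17 5 8 13 6 3)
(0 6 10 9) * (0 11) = [6, 1, 2, 3, 4, 5, 10, 7, 8, 11, 9, 0] = (0 6 10 9 11)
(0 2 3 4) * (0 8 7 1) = (0 2 3 4 8 7 1) = [2, 0, 3, 4, 8, 5, 6, 1, 7]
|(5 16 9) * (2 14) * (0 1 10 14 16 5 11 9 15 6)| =8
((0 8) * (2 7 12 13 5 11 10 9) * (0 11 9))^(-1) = (0 10 11 8)(2 9 5 13 12 7) = [10, 1, 9, 3, 4, 13, 6, 2, 0, 5, 11, 8, 7, 12]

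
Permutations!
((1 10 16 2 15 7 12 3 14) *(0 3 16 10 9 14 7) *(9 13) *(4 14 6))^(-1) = (0 15 2 16 12 7 3)(1 14 4 6 9 13) = [15, 14, 16, 0, 6, 5, 9, 3, 8, 13, 10, 11, 7, 1, 4, 2, 12]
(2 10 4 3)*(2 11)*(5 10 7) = (2 7 5 10 4 3 11) = [0, 1, 7, 11, 3, 10, 6, 5, 8, 9, 4, 2]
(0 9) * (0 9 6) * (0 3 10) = (0 6 3 10) = [6, 1, 2, 10, 4, 5, 3, 7, 8, 9, 0]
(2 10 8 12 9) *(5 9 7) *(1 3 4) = (1 3 4)(2 10 8 12 7 5 9) = [0, 3, 10, 4, 1, 9, 6, 5, 12, 2, 8, 11, 7]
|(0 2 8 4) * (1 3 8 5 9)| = 8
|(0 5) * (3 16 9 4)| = 4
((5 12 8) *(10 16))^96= (16)= [0, 1, 2, 3, 4, 5, 6, 7, 8, 9, 10, 11, 12, 13, 14, 15, 16]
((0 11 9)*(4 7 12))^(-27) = (12) = [0, 1, 2, 3, 4, 5, 6, 7, 8, 9, 10, 11, 12]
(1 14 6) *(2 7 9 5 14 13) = [0, 13, 7, 3, 4, 14, 1, 9, 8, 5, 10, 11, 12, 2, 6] = (1 13 2 7 9 5 14 6)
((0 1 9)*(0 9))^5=(9)(0 1)=[1, 0, 2, 3, 4, 5, 6, 7, 8, 9]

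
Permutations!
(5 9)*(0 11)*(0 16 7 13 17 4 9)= [11, 1, 2, 3, 9, 0, 6, 13, 8, 5, 10, 16, 12, 17, 14, 15, 7, 4]= (0 11 16 7 13 17 4 9 5)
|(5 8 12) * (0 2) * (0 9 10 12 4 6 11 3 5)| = |(0 2 9 10 12)(3 5 8 4 6 11)| = 30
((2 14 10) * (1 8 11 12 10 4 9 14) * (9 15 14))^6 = (15) = [0, 1, 2, 3, 4, 5, 6, 7, 8, 9, 10, 11, 12, 13, 14, 15]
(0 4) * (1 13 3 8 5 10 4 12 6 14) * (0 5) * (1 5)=(0 12 6 14 5 10 4 1 13 3 8)=[12, 13, 2, 8, 1, 10, 14, 7, 0, 9, 4, 11, 6, 3, 5]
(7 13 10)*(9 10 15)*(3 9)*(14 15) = (3 9 10 7 13 14 15) = [0, 1, 2, 9, 4, 5, 6, 13, 8, 10, 7, 11, 12, 14, 15, 3]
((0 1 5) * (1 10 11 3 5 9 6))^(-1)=(0 5 3 11 10)(1 6 9)=[5, 6, 2, 11, 4, 3, 9, 7, 8, 1, 0, 10]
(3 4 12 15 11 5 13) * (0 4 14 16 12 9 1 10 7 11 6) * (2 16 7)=(0 4 9 1 10 2 16 12 15 6)(3 14 7 11 5 13)=[4, 10, 16, 14, 9, 13, 0, 11, 8, 1, 2, 5, 15, 3, 7, 6, 12]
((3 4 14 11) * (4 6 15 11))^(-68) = (15) = [0, 1, 2, 3, 4, 5, 6, 7, 8, 9, 10, 11, 12, 13, 14, 15]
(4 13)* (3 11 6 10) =(3 11 6 10)(4 13) =[0, 1, 2, 11, 13, 5, 10, 7, 8, 9, 3, 6, 12, 4]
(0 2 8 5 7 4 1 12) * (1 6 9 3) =(0 2 8 5 7 4 6 9 3 1 12) =[2, 12, 8, 1, 6, 7, 9, 4, 5, 3, 10, 11, 0]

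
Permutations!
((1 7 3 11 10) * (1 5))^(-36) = [0, 1, 2, 3, 4, 5, 6, 7, 8, 9, 10, 11] = (11)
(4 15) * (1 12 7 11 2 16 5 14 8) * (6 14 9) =(1 12 7 11 2 16 5 9 6 14 8)(4 15) =[0, 12, 16, 3, 15, 9, 14, 11, 1, 6, 10, 2, 7, 13, 8, 4, 5]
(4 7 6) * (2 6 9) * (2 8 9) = (2 6 4 7)(8 9) = [0, 1, 6, 3, 7, 5, 4, 2, 9, 8]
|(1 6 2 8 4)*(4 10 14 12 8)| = |(1 6 2 4)(8 10 14 12)| = 4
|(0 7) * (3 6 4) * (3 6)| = |(0 7)(4 6)| = 2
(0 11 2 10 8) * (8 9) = (0 11 2 10 9 8) = [11, 1, 10, 3, 4, 5, 6, 7, 0, 8, 9, 2]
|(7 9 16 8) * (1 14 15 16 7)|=|(1 14 15 16 8)(7 9)|=10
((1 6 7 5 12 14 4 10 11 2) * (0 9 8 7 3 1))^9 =(0 11 4 12 7 9 2 10 14 5 8) =[11, 1, 10, 3, 12, 8, 6, 9, 0, 2, 14, 4, 7, 13, 5]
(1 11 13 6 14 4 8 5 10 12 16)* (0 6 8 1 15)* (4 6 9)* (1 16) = (0 9 4 16 15)(1 11 13 8 5 10 12)(6 14) = [9, 11, 2, 3, 16, 10, 14, 7, 5, 4, 12, 13, 1, 8, 6, 0, 15]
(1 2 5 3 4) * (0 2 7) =[2, 7, 5, 4, 1, 3, 6, 0] =(0 2 5 3 4 1 7)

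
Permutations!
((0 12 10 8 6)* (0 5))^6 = (12) = [0, 1, 2, 3, 4, 5, 6, 7, 8, 9, 10, 11, 12]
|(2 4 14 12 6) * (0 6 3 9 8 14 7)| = |(0 6 2 4 7)(3 9 8 14 12)| = 5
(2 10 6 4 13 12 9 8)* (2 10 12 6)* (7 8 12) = (2 7 8 10)(4 13 6)(9 12) = [0, 1, 7, 3, 13, 5, 4, 8, 10, 12, 2, 11, 9, 6]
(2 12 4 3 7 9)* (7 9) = (2 12 4 3 9) = [0, 1, 12, 9, 3, 5, 6, 7, 8, 2, 10, 11, 4]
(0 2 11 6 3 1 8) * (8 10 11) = (0 2 8)(1 10 11 6 3) = [2, 10, 8, 1, 4, 5, 3, 7, 0, 9, 11, 6]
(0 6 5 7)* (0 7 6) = (7)(5 6) = [0, 1, 2, 3, 4, 6, 5, 7]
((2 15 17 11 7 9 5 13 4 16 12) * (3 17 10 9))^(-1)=[0, 1, 12, 7, 13, 9, 6, 11, 8, 10, 15, 17, 16, 5, 14, 2, 4, 3]=(2 12 16 4 13 5 9 10 15)(3 7 11 17)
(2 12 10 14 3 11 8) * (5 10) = (2 12 5 10 14 3 11 8) = [0, 1, 12, 11, 4, 10, 6, 7, 2, 9, 14, 8, 5, 13, 3]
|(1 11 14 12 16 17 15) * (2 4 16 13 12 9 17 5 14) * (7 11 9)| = 28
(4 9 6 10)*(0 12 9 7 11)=(0 12 9 6 10 4 7 11)=[12, 1, 2, 3, 7, 5, 10, 11, 8, 6, 4, 0, 9]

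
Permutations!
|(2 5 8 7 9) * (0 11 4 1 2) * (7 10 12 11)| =|(0 7 9)(1 2 5 8 10 12 11 4)| =24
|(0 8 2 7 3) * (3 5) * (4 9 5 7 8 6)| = |(0 6 4 9 5 3)(2 8)| = 6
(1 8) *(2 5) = (1 8)(2 5) = [0, 8, 5, 3, 4, 2, 6, 7, 1]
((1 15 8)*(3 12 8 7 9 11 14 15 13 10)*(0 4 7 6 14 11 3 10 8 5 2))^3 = (15)(0 9 5 4 3 2 7 12) = [9, 1, 7, 2, 3, 4, 6, 12, 8, 5, 10, 11, 0, 13, 14, 15]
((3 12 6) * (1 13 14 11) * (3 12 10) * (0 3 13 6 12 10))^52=[0, 14, 2, 3, 4, 5, 11, 7, 8, 9, 1, 13, 12, 6, 10]=(1 14 10)(6 11 13)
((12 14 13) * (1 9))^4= [0, 1, 2, 3, 4, 5, 6, 7, 8, 9, 10, 11, 14, 12, 13]= (12 14 13)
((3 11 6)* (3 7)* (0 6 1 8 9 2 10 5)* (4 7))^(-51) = (0 2 1 7)(3 6 10 8)(4 5 9 11) = [2, 7, 1, 6, 5, 9, 10, 0, 3, 11, 8, 4]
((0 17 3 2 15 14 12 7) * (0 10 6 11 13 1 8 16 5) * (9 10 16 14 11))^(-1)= (0 5 16 7 12 14 8 1 13 11 15 2 3 17)(6 10 9)= [5, 13, 3, 17, 4, 16, 10, 12, 1, 6, 9, 15, 14, 11, 8, 2, 7, 0]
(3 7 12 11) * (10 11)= (3 7 12 10 11)= [0, 1, 2, 7, 4, 5, 6, 12, 8, 9, 11, 3, 10]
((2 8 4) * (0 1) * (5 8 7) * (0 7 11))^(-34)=[2, 11, 8, 3, 5, 1, 6, 0, 7, 9, 10, 4]=(0 2 8 7)(1 11 4 5)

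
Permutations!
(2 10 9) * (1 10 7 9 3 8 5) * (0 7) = (0 7 9 2)(1 10 3 8 5) = [7, 10, 0, 8, 4, 1, 6, 9, 5, 2, 3]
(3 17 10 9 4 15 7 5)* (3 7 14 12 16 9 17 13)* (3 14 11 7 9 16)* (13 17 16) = (3 17 10 16 13 14 12)(4 15 11 7 5 9) = [0, 1, 2, 17, 15, 9, 6, 5, 8, 4, 16, 7, 3, 14, 12, 11, 13, 10]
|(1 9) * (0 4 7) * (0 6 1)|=6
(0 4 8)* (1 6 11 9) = (0 4 8)(1 6 11 9) = [4, 6, 2, 3, 8, 5, 11, 7, 0, 1, 10, 9]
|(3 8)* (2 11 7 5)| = |(2 11 7 5)(3 8)| = 4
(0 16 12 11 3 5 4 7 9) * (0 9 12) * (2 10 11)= (0 16)(2 10 11 3 5 4 7 12)= [16, 1, 10, 5, 7, 4, 6, 12, 8, 9, 11, 3, 2, 13, 14, 15, 0]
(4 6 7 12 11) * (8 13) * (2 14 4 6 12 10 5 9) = (2 14 4 12 11 6 7 10 5 9)(8 13) = [0, 1, 14, 3, 12, 9, 7, 10, 13, 2, 5, 6, 11, 8, 4]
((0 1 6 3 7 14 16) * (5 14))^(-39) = (0 1 6 3 7 5 14 16) = [1, 6, 2, 7, 4, 14, 3, 5, 8, 9, 10, 11, 12, 13, 16, 15, 0]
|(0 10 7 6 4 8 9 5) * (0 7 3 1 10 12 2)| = 6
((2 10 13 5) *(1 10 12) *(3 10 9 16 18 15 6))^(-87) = (1 5 3 18)(2 10 15 9)(6 16 12 13) = [0, 5, 10, 18, 4, 3, 16, 7, 8, 2, 15, 11, 13, 6, 14, 9, 12, 17, 1]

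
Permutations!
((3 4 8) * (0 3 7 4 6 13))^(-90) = (0 6)(3 13) = [6, 1, 2, 13, 4, 5, 0, 7, 8, 9, 10, 11, 12, 3]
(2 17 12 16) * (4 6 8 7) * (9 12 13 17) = (2 9 12 16)(4 6 8 7)(13 17) = [0, 1, 9, 3, 6, 5, 8, 4, 7, 12, 10, 11, 16, 17, 14, 15, 2, 13]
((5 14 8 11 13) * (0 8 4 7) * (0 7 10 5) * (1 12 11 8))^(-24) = (14)(0 1 12 11 13) = [1, 12, 2, 3, 4, 5, 6, 7, 8, 9, 10, 13, 11, 0, 14]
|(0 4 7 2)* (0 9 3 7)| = |(0 4)(2 9 3 7)| = 4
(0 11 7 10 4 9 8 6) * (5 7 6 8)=(0 11 6)(4 9 5 7 10)=[11, 1, 2, 3, 9, 7, 0, 10, 8, 5, 4, 6]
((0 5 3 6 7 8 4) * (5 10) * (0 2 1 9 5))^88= (10)(1 4 7 3 9 2 8 6 5)= [0, 4, 8, 9, 7, 1, 5, 3, 6, 2, 10]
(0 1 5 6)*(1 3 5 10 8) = (0 3 5 6)(1 10 8) = [3, 10, 2, 5, 4, 6, 0, 7, 1, 9, 8]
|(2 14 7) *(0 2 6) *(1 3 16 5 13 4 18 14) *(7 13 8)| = 36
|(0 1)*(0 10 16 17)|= |(0 1 10 16 17)|= 5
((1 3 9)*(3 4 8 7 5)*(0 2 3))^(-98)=[2, 4, 3, 9, 8, 0, 6, 5, 7, 1]=(0 2 3 9 1 4 8 7 5)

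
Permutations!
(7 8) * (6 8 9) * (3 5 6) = (3 5 6 8 7 9) = [0, 1, 2, 5, 4, 6, 8, 9, 7, 3]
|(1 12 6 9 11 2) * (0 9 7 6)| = 6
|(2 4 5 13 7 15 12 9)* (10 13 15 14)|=|(2 4 5 15 12 9)(7 14 10 13)|=12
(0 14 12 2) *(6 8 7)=(0 14 12 2)(6 8 7)=[14, 1, 0, 3, 4, 5, 8, 6, 7, 9, 10, 11, 2, 13, 12]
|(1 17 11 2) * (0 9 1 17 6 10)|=|(0 9 1 6 10)(2 17 11)|=15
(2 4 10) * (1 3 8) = (1 3 8)(2 4 10) = [0, 3, 4, 8, 10, 5, 6, 7, 1, 9, 2]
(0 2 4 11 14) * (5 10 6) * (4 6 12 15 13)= [2, 1, 6, 3, 11, 10, 5, 7, 8, 9, 12, 14, 15, 4, 0, 13]= (0 2 6 5 10 12 15 13 4 11 14)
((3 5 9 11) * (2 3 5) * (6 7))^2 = (5 11 9) = [0, 1, 2, 3, 4, 11, 6, 7, 8, 5, 10, 9]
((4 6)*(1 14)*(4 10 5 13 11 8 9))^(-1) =[0, 14, 2, 3, 9, 10, 4, 7, 11, 8, 6, 13, 12, 5, 1] =(1 14)(4 9 8 11 13 5 10 6)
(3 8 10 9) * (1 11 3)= (1 11 3 8 10 9)= [0, 11, 2, 8, 4, 5, 6, 7, 10, 1, 9, 3]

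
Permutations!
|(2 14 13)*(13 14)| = 2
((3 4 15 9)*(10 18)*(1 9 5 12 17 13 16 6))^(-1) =(1 6 16 13 17 12 5 15 4 3 9)(10 18) =[0, 6, 2, 9, 3, 15, 16, 7, 8, 1, 18, 11, 5, 17, 14, 4, 13, 12, 10]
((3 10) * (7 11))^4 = [0, 1, 2, 3, 4, 5, 6, 7, 8, 9, 10, 11] = (11)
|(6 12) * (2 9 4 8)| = 4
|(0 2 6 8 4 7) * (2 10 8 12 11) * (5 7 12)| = 10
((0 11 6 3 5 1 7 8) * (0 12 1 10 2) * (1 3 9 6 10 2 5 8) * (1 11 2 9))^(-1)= (0 2)(1 6 9 5 10 11 7)(3 12 8)= [2, 6, 0, 12, 4, 10, 9, 1, 3, 5, 11, 7, 8]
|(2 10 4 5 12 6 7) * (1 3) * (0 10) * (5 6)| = 6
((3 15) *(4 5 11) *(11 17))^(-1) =(3 15)(4 11 17 5) =[0, 1, 2, 15, 11, 4, 6, 7, 8, 9, 10, 17, 12, 13, 14, 3, 16, 5]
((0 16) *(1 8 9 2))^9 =[16, 8, 1, 3, 4, 5, 6, 7, 9, 2, 10, 11, 12, 13, 14, 15, 0] =(0 16)(1 8 9 2)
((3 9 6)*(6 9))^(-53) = (9)(3 6) = [0, 1, 2, 6, 4, 5, 3, 7, 8, 9]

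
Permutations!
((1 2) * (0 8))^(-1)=(0 8)(1 2)=[8, 2, 1, 3, 4, 5, 6, 7, 0]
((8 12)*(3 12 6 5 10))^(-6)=(12)=[0, 1, 2, 3, 4, 5, 6, 7, 8, 9, 10, 11, 12]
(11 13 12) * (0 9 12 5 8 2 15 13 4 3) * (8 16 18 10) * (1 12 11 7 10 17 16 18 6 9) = (0 1 12 7 10 8 2 15 13 5 18 17 16 6 9 11 4 3) = [1, 12, 15, 0, 3, 18, 9, 10, 2, 11, 8, 4, 7, 5, 14, 13, 6, 16, 17]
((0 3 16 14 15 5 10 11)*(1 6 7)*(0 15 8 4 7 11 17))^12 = (0 10 15 6 7 8 16)(1 4 14 3 17 5 11) = [10, 4, 2, 17, 14, 11, 7, 8, 16, 9, 15, 1, 12, 13, 3, 6, 0, 5]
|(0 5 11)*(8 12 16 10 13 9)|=|(0 5 11)(8 12 16 10 13 9)|=6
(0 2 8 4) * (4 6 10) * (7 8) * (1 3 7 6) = (0 2 6 10 4)(1 3 7 8) = [2, 3, 6, 7, 0, 5, 10, 8, 1, 9, 4]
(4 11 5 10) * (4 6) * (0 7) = (0 7)(4 11 5 10 6) = [7, 1, 2, 3, 11, 10, 4, 0, 8, 9, 6, 5]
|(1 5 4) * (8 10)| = |(1 5 4)(8 10)| = 6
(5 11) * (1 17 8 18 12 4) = (1 17 8 18 12 4)(5 11) = [0, 17, 2, 3, 1, 11, 6, 7, 18, 9, 10, 5, 4, 13, 14, 15, 16, 8, 12]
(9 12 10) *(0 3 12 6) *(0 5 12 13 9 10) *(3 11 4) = (0 11 4 3 13 9 6 5 12) = [11, 1, 2, 13, 3, 12, 5, 7, 8, 6, 10, 4, 0, 9]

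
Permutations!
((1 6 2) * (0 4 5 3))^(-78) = [5, 1, 2, 4, 3, 0, 6] = (6)(0 5)(3 4)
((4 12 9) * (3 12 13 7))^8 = [0, 1, 2, 9, 7, 5, 6, 12, 8, 13, 10, 11, 4, 3] = (3 9 13)(4 7 12)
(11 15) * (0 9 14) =(0 9 14)(11 15) =[9, 1, 2, 3, 4, 5, 6, 7, 8, 14, 10, 15, 12, 13, 0, 11]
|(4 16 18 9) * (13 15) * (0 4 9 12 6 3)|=14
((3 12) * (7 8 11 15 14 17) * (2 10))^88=(7 14 11)(8 17 15)=[0, 1, 2, 3, 4, 5, 6, 14, 17, 9, 10, 7, 12, 13, 11, 8, 16, 15]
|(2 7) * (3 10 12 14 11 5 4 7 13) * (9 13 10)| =|(2 10 12 14 11 5 4 7)(3 9 13)| =24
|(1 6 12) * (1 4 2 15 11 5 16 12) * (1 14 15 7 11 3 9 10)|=7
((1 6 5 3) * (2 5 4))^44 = (1 4 5)(2 3 6) = [0, 4, 3, 6, 5, 1, 2]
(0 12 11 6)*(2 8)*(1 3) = (0 12 11 6)(1 3)(2 8) = [12, 3, 8, 1, 4, 5, 0, 7, 2, 9, 10, 6, 11]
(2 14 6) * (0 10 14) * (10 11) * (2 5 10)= (0 11 2)(5 10 14 6)= [11, 1, 0, 3, 4, 10, 5, 7, 8, 9, 14, 2, 12, 13, 6]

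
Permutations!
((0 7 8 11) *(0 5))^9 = [5, 1, 2, 3, 4, 11, 6, 0, 7, 9, 10, 8] = (0 5 11 8 7)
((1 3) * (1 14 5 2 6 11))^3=[0, 5, 1, 2, 4, 11, 3, 7, 8, 9, 10, 14, 12, 13, 6]=(1 5 11 14 6 3 2)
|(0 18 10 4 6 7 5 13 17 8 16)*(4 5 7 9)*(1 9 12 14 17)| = |(0 18 10 5 13 1 9 4 6 12 14 17 8 16)| = 14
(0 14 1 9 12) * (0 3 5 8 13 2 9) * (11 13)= (0 14 1)(2 9 12 3 5 8 11 13)= [14, 0, 9, 5, 4, 8, 6, 7, 11, 12, 10, 13, 3, 2, 1]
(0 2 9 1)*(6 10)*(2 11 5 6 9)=(0 11 5 6 10 9 1)=[11, 0, 2, 3, 4, 6, 10, 7, 8, 1, 9, 5]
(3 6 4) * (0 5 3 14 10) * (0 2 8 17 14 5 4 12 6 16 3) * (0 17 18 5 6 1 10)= (0 4 6 12 1 10 2 8 18 5 17 14)(3 16)= [4, 10, 8, 16, 6, 17, 12, 7, 18, 9, 2, 11, 1, 13, 0, 15, 3, 14, 5]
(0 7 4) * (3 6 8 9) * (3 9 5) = (9)(0 7 4)(3 6 8 5) = [7, 1, 2, 6, 0, 3, 8, 4, 5, 9]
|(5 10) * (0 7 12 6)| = |(0 7 12 6)(5 10)| = 4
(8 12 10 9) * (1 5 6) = (1 5 6)(8 12 10 9) = [0, 5, 2, 3, 4, 6, 1, 7, 12, 8, 9, 11, 10]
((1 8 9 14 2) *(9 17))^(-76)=(1 17 14)(2 8 9)=[0, 17, 8, 3, 4, 5, 6, 7, 9, 2, 10, 11, 12, 13, 1, 15, 16, 14]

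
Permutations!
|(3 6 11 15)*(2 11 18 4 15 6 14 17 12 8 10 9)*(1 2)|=14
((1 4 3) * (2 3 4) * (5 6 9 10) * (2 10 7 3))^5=(1 7 6 10 3 9 5)=[0, 7, 2, 9, 4, 1, 10, 6, 8, 5, 3]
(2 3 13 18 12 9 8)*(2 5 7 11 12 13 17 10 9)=[0, 1, 3, 17, 4, 7, 6, 11, 5, 8, 9, 12, 2, 18, 14, 15, 16, 10, 13]=(2 3 17 10 9 8 5 7 11 12)(13 18)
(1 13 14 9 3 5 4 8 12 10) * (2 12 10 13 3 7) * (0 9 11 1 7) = (0 9)(1 3 5 4 8 10 7 2 12 13 14 11) = [9, 3, 12, 5, 8, 4, 6, 2, 10, 0, 7, 1, 13, 14, 11]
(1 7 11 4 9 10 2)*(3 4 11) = (11)(1 7 3 4 9 10 2) = [0, 7, 1, 4, 9, 5, 6, 3, 8, 10, 2, 11]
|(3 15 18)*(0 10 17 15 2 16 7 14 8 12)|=12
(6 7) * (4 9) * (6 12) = (4 9)(6 7 12) = [0, 1, 2, 3, 9, 5, 7, 12, 8, 4, 10, 11, 6]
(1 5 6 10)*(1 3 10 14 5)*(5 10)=(3 5 6 14 10)=[0, 1, 2, 5, 4, 6, 14, 7, 8, 9, 3, 11, 12, 13, 10]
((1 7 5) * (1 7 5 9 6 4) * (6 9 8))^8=[0, 7, 2, 3, 5, 8, 1, 6, 4, 9]=(9)(1 7 6)(4 5 8)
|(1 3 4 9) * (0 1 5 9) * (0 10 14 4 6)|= |(0 1 3 6)(4 10 14)(5 9)|= 12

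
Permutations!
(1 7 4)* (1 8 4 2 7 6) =[0, 6, 7, 3, 8, 5, 1, 2, 4] =(1 6)(2 7)(4 8)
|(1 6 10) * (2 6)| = |(1 2 6 10)| = 4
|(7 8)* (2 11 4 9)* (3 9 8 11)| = 12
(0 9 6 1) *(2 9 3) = (0 3 2 9 6 1) = [3, 0, 9, 2, 4, 5, 1, 7, 8, 6]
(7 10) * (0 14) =(0 14)(7 10) =[14, 1, 2, 3, 4, 5, 6, 10, 8, 9, 7, 11, 12, 13, 0]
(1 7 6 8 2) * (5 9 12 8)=[0, 7, 1, 3, 4, 9, 5, 6, 2, 12, 10, 11, 8]=(1 7 6 5 9 12 8 2)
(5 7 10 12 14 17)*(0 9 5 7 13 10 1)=(0 9 5 13 10 12 14 17 7 1)=[9, 0, 2, 3, 4, 13, 6, 1, 8, 5, 12, 11, 14, 10, 17, 15, 16, 7]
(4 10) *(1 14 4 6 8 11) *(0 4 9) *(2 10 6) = (0 4 6 8 11 1 14 9)(2 10) = [4, 14, 10, 3, 6, 5, 8, 7, 11, 0, 2, 1, 12, 13, 9]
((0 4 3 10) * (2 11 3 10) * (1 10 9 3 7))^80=(0 10 1 7 11 2 3 9 4)=[10, 7, 3, 9, 0, 5, 6, 11, 8, 4, 1, 2]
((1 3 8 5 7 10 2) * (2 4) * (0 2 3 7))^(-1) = (0 5 8 3 4 10 7 1 2) = [5, 2, 0, 4, 10, 8, 6, 1, 3, 9, 7]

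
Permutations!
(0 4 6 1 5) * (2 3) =[4, 5, 3, 2, 6, 0, 1] =(0 4 6 1 5)(2 3)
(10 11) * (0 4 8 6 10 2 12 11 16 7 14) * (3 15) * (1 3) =(0 4 8 6 10 16 7 14)(1 3 15)(2 12 11) =[4, 3, 12, 15, 8, 5, 10, 14, 6, 9, 16, 2, 11, 13, 0, 1, 7]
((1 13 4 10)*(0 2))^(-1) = (0 2)(1 10 4 13) = [2, 10, 0, 3, 13, 5, 6, 7, 8, 9, 4, 11, 12, 1]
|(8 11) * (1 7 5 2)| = |(1 7 5 2)(8 11)| = 4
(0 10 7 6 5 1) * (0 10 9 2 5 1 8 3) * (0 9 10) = (0 10 7 6 1)(2 5 8 3 9) = [10, 0, 5, 9, 4, 8, 1, 6, 3, 2, 7]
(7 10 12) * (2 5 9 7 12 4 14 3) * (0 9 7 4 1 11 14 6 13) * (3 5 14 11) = (0 9 4 6 13)(1 3 2 14 5 7 10) = [9, 3, 14, 2, 6, 7, 13, 10, 8, 4, 1, 11, 12, 0, 5]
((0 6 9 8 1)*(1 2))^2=[9, 6, 0, 3, 4, 5, 8, 7, 1, 2]=(0 9 2)(1 6 8)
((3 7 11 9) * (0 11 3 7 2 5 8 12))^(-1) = (0 12 8 5 2 3 7 9 11) = [12, 1, 3, 7, 4, 2, 6, 9, 5, 11, 10, 0, 8]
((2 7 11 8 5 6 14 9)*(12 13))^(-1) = [0, 1, 9, 3, 4, 8, 5, 2, 11, 14, 10, 7, 13, 12, 6] = (2 9 14 6 5 8 11 7)(12 13)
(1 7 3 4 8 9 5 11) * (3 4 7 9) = (1 9 5 11)(3 7 4 8) = [0, 9, 2, 7, 8, 11, 6, 4, 3, 5, 10, 1]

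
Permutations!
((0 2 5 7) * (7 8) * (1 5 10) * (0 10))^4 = (1 10 7 8 5) = [0, 10, 2, 3, 4, 1, 6, 8, 5, 9, 7]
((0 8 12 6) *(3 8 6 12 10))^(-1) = (12)(0 6)(3 10 8) = [6, 1, 2, 10, 4, 5, 0, 7, 3, 9, 8, 11, 12]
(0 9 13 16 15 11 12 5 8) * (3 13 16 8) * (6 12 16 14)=(0 9 14 6 12 5 3 13 8)(11 16 15)=[9, 1, 2, 13, 4, 3, 12, 7, 0, 14, 10, 16, 5, 8, 6, 11, 15]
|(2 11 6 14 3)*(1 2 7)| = 7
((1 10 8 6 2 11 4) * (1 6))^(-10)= [0, 8, 4, 3, 2, 5, 11, 7, 10, 9, 1, 6]= (1 8 10)(2 4)(6 11)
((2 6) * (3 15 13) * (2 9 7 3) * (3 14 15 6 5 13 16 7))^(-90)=[0, 1, 2, 3, 4, 5, 6, 15, 8, 9, 10, 11, 12, 13, 16, 7, 14]=(7 15)(14 16)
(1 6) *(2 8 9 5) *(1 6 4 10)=[0, 4, 8, 3, 10, 2, 6, 7, 9, 5, 1]=(1 4 10)(2 8 9 5)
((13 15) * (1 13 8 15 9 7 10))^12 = (15)(1 9 10 13 7) = [0, 9, 2, 3, 4, 5, 6, 1, 8, 10, 13, 11, 12, 7, 14, 15]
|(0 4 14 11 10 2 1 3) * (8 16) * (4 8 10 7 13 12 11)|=28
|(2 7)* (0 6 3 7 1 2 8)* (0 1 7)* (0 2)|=|(0 6 3 2 7 8 1)|=7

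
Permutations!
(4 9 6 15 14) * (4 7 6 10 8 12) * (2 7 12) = [0, 1, 7, 3, 9, 5, 15, 6, 2, 10, 8, 11, 4, 13, 12, 14] = (2 7 6 15 14 12 4 9 10 8)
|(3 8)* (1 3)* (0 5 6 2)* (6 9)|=15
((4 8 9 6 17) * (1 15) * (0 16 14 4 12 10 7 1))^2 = (0 14 8 6 12 7 15 16 4 9 17 10 1) = [14, 0, 2, 3, 9, 5, 12, 15, 6, 17, 1, 11, 7, 13, 8, 16, 4, 10]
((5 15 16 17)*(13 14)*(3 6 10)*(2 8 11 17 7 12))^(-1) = (2 12 7 16 15 5 17 11 8)(3 10 6)(13 14) = [0, 1, 12, 10, 4, 17, 3, 16, 2, 9, 6, 8, 7, 14, 13, 5, 15, 11]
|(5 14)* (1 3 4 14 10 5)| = 4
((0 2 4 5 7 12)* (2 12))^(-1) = (0 12)(2 7 5 4) = [12, 1, 7, 3, 2, 4, 6, 5, 8, 9, 10, 11, 0]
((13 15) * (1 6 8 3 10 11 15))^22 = (1 15 10 8)(3 6 13 11) = [0, 15, 2, 6, 4, 5, 13, 7, 1, 9, 8, 3, 12, 11, 14, 10]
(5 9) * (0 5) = (0 5 9) = [5, 1, 2, 3, 4, 9, 6, 7, 8, 0]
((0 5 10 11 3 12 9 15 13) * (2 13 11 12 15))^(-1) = (0 13 2 9 12 10 5)(3 11 15) = [13, 1, 9, 11, 4, 0, 6, 7, 8, 12, 5, 15, 10, 2, 14, 3]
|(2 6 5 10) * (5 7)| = |(2 6 7 5 10)| = 5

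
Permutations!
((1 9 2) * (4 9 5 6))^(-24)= (9)= [0, 1, 2, 3, 4, 5, 6, 7, 8, 9]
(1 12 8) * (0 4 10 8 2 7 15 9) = [4, 12, 7, 3, 10, 5, 6, 15, 1, 0, 8, 11, 2, 13, 14, 9] = (0 4 10 8 1 12 2 7 15 9)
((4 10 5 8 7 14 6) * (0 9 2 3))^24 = [0, 1, 2, 3, 8, 14, 5, 4, 6, 9, 7, 11, 12, 13, 10] = (4 8 6 5 14 10 7)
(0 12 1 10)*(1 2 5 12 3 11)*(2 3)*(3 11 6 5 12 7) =(0 2 12 11 1 10)(3 6 5 7) =[2, 10, 12, 6, 4, 7, 5, 3, 8, 9, 0, 1, 11]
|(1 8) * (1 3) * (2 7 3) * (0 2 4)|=7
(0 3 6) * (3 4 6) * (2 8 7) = [4, 1, 8, 3, 6, 5, 0, 2, 7] = (0 4 6)(2 8 7)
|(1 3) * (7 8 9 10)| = |(1 3)(7 8 9 10)| = 4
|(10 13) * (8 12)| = |(8 12)(10 13)| = 2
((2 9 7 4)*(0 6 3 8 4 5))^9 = (9) = [0, 1, 2, 3, 4, 5, 6, 7, 8, 9]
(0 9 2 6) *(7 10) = (0 9 2 6)(7 10) = [9, 1, 6, 3, 4, 5, 0, 10, 8, 2, 7]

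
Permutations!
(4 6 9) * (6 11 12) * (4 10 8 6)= (4 11 12)(6 9 10 8)= [0, 1, 2, 3, 11, 5, 9, 7, 6, 10, 8, 12, 4]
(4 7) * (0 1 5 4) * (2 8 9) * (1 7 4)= (0 7)(1 5)(2 8 9)= [7, 5, 8, 3, 4, 1, 6, 0, 9, 2]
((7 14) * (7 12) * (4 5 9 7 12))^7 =(4 9 14 5 7) =[0, 1, 2, 3, 9, 7, 6, 4, 8, 14, 10, 11, 12, 13, 5]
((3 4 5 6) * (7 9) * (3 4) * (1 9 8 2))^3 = (1 8 9 2 7) = [0, 8, 7, 3, 4, 5, 6, 1, 9, 2]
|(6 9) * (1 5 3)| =6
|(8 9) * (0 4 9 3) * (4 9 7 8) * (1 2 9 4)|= |(0 4 7 8 3)(1 2 9)|= 15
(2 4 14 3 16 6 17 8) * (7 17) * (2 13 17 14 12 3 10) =(2 4 12 3 16 6 7 14 10)(8 13 17) =[0, 1, 4, 16, 12, 5, 7, 14, 13, 9, 2, 11, 3, 17, 10, 15, 6, 8]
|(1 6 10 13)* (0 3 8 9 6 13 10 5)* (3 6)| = 6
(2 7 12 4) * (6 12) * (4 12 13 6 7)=[0, 1, 4, 3, 2, 5, 13, 7, 8, 9, 10, 11, 12, 6]=(2 4)(6 13)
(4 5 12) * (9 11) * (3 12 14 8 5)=(3 12 4)(5 14 8)(9 11)=[0, 1, 2, 12, 3, 14, 6, 7, 5, 11, 10, 9, 4, 13, 8]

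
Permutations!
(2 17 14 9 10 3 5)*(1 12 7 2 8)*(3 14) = (1 12 7 2 17 3 5 8)(9 10 14) = [0, 12, 17, 5, 4, 8, 6, 2, 1, 10, 14, 11, 7, 13, 9, 15, 16, 3]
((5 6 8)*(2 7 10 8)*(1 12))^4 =(12)(2 5 10)(6 8 7) =[0, 1, 5, 3, 4, 10, 8, 6, 7, 9, 2, 11, 12]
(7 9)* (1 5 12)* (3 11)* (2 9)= [0, 5, 9, 11, 4, 12, 6, 2, 8, 7, 10, 3, 1]= (1 5 12)(2 9 7)(3 11)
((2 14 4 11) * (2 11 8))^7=[0, 1, 8, 3, 14, 5, 6, 7, 4, 9, 10, 11, 12, 13, 2]=(2 8 4 14)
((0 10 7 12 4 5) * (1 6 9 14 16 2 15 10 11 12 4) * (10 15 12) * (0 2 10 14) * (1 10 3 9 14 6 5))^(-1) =(0 9 3 16 14 6 11)(1 4 7 10 12 2 5) =[9, 4, 5, 16, 7, 1, 11, 10, 8, 3, 12, 0, 2, 13, 6, 15, 14]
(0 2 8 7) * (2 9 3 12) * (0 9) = [0, 1, 8, 12, 4, 5, 6, 9, 7, 3, 10, 11, 2] = (2 8 7 9 3 12)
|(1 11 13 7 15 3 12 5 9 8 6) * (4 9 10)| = 13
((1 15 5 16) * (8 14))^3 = [0, 16, 2, 3, 4, 15, 6, 7, 14, 9, 10, 11, 12, 13, 8, 1, 5] = (1 16 5 15)(8 14)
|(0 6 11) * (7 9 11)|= |(0 6 7 9 11)|= 5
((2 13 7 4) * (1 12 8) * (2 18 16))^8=(1 8 12)(2 7 18)(4 16 13)=[0, 8, 7, 3, 16, 5, 6, 18, 12, 9, 10, 11, 1, 4, 14, 15, 13, 17, 2]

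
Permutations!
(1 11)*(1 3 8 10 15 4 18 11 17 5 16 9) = (1 17 5 16 9)(3 8 10 15 4 18 11) = [0, 17, 2, 8, 18, 16, 6, 7, 10, 1, 15, 3, 12, 13, 14, 4, 9, 5, 11]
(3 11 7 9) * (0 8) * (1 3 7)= (0 8)(1 3 11)(7 9)= [8, 3, 2, 11, 4, 5, 6, 9, 0, 7, 10, 1]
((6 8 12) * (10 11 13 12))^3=(6 11)(8 13)(10 12)=[0, 1, 2, 3, 4, 5, 11, 7, 13, 9, 12, 6, 10, 8]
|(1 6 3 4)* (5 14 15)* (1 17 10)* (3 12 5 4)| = 9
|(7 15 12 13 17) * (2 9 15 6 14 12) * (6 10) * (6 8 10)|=6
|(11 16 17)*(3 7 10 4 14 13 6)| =21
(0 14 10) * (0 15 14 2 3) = [2, 1, 3, 0, 4, 5, 6, 7, 8, 9, 15, 11, 12, 13, 10, 14] = (0 2 3)(10 15 14)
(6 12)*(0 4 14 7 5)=(0 4 14 7 5)(6 12)=[4, 1, 2, 3, 14, 0, 12, 5, 8, 9, 10, 11, 6, 13, 7]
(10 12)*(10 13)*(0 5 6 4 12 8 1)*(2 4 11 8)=(0 5 6 11 8 1)(2 4 12 13 10)=[5, 0, 4, 3, 12, 6, 11, 7, 1, 9, 2, 8, 13, 10]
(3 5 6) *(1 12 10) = (1 12 10)(3 5 6) = [0, 12, 2, 5, 4, 6, 3, 7, 8, 9, 1, 11, 10]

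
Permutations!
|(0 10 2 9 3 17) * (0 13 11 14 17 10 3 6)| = 12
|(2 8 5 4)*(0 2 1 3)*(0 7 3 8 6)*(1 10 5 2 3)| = 21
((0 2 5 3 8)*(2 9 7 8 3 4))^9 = (0 9 7 8) = [9, 1, 2, 3, 4, 5, 6, 8, 0, 7]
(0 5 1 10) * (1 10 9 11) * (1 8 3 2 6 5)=(0 1 9 11 8 3 2 6 5 10)=[1, 9, 6, 2, 4, 10, 5, 7, 3, 11, 0, 8]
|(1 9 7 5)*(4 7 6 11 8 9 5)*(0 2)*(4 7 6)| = 10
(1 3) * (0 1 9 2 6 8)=(0 1 3 9 2 6 8)=[1, 3, 6, 9, 4, 5, 8, 7, 0, 2]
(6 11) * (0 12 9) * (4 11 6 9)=(0 12 4 11 9)=[12, 1, 2, 3, 11, 5, 6, 7, 8, 0, 10, 9, 4]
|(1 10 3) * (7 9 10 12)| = 6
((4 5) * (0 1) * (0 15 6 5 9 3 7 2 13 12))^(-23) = (0 1 15 6 5 4 9 3 7 2 13 12) = [1, 15, 13, 7, 9, 4, 5, 2, 8, 3, 10, 11, 0, 12, 14, 6]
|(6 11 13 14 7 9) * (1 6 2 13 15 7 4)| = |(1 6 11 15 7 9 2 13 14 4)| = 10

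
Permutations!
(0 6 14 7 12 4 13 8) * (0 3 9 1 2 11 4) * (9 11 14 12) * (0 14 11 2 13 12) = (0 6)(1 13 8 3 2 11 4 12 14 7 9) = [6, 13, 11, 2, 12, 5, 0, 9, 3, 1, 10, 4, 14, 8, 7]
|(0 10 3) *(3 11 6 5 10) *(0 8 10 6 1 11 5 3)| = 10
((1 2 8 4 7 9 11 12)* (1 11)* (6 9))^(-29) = (1 9 6 7 4 8 2)(11 12) = [0, 9, 1, 3, 8, 5, 7, 4, 2, 6, 10, 12, 11]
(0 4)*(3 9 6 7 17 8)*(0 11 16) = (0 4 11 16)(3 9 6 7 17 8) = [4, 1, 2, 9, 11, 5, 7, 17, 3, 6, 10, 16, 12, 13, 14, 15, 0, 8]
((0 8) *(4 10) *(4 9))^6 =(10) =[0, 1, 2, 3, 4, 5, 6, 7, 8, 9, 10]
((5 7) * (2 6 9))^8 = (2 9 6) = [0, 1, 9, 3, 4, 5, 2, 7, 8, 6]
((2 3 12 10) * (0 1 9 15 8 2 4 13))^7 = (0 12 15 13 3 9 4 2 1 10 8) = [12, 10, 1, 9, 2, 5, 6, 7, 0, 4, 8, 11, 15, 3, 14, 13]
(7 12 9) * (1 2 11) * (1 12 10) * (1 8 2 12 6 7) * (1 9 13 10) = (1 12 13 10 8 2 11 6 7) = [0, 12, 11, 3, 4, 5, 7, 1, 2, 9, 8, 6, 13, 10]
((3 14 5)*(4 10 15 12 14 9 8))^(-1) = (3 5 14 12 15 10 4 8 9) = [0, 1, 2, 5, 8, 14, 6, 7, 9, 3, 4, 11, 15, 13, 12, 10]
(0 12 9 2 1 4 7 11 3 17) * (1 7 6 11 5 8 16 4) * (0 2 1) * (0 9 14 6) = (0 12 14 6 11 3 17 2 7 5 8 16 4)(1 9) = [12, 9, 7, 17, 0, 8, 11, 5, 16, 1, 10, 3, 14, 13, 6, 15, 4, 2]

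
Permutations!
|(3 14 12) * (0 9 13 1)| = |(0 9 13 1)(3 14 12)| = 12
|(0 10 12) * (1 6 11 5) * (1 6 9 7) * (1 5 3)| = |(0 10 12)(1 9 7 5 6 11 3)| = 21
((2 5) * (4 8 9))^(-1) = [0, 1, 5, 3, 9, 2, 6, 7, 4, 8] = (2 5)(4 9 8)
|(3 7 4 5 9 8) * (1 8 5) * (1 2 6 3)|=10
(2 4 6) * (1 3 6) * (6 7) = [0, 3, 4, 7, 1, 5, 2, 6] = (1 3 7 6 2 4)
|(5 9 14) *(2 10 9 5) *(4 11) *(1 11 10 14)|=10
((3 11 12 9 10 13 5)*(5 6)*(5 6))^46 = [0, 1, 2, 10, 4, 9, 6, 7, 8, 3, 11, 13, 5, 12] = (3 10 11 13 12 5 9)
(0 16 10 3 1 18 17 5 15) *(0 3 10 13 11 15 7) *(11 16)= (0 11 15 3 1 18 17 5 7)(13 16)= [11, 18, 2, 1, 4, 7, 6, 0, 8, 9, 10, 15, 12, 16, 14, 3, 13, 5, 17]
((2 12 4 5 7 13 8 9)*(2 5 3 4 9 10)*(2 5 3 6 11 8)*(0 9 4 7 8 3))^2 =(2 4 11 7)(3 13 12 6)(5 10 8) =[0, 1, 4, 13, 11, 10, 3, 2, 5, 9, 8, 7, 6, 12]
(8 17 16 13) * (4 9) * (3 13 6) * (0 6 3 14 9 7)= (0 6 14 9 4 7)(3 13 8 17 16)= [6, 1, 2, 13, 7, 5, 14, 0, 17, 4, 10, 11, 12, 8, 9, 15, 3, 16]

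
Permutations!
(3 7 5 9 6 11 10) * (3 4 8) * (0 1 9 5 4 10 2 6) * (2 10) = (0 1 9)(2 6 11 10)(3 7 4 8) = [1, 9, 6, 7, 8, 5, 11, 4, 3, 0, 2, 10]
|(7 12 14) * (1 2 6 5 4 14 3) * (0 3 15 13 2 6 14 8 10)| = 24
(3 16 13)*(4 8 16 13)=(3 13)(4 8 16)=[0, 1, 2, 13, 8, 5, 6, 7, 16, 9, 10, 11, 12, 3, 14, 15, 4]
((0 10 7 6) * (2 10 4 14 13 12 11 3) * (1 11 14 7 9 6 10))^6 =(14)(1 3)(2 11) =[0, 3, 11, 1, 4, 5, 6, 7, 8, 9, 10, 2, 12, 13, 14]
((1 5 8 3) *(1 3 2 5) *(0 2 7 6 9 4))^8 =(9) =[0, 1, 2, 3, 4, 5, 6, 7, 8, 9]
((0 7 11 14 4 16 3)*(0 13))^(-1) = (0 13 3 16 4 14 11 7) = [13, 1, 2, 16, 14, 5, 6, 0, 8, 9, 10, 7, 12, 3, 11, 15, 4]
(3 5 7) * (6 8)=(3 5 7)(6 8)=[0, 1, 2, 5, 4, 7, 8, 3, 6]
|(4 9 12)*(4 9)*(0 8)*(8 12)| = |(0 12 9 8)| = 4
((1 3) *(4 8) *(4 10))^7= [0, 3, 2, 1, 8, 5, 6, 7, 10, 9, 4]= (1 3)(4 8 10)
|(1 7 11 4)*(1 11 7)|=|(4 11)|=2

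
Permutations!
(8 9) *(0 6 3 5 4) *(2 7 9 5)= (0 6 3 2 7 9 8 5 4)= [6, 1, 7, 2, 0, 4, 3, 9, 5, 8]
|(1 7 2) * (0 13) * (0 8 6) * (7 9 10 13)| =9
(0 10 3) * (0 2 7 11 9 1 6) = [10, 6, 7, 2, 4, 5, 0, 11, 8, 1, 3, 9] = (0 10 3 2 7 11 9 1 6)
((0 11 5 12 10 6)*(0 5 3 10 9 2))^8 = (0 2 9 12 5 6 10 3 11) = [2, 1, 9, 11, 4, 6, 10, 7, 8, 12, 3, 0, 5]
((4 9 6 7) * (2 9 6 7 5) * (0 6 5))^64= [0, 1, 5, 3, 7, 4, 6, 9, 8, 2]= (2 5 4 7 9)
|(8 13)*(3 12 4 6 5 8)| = 7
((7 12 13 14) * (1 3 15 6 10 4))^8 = [0, 15, 2, 6, 3, 5, 4, 7, 8, 9, 1, 11, 12, 13, 14, 10] = (1 15 10)(3 6 4)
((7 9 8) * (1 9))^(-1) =[0, 7, 2, 3, 4, 5, 6, 8, 9, 1] =(1 7 8 9)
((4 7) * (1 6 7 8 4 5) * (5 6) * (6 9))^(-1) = (1 5)(4 8)(6 9 7) = [0, 5, 2, 3, 8, 1, 9, 6, 4, 7]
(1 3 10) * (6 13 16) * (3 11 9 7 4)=(1 11 9 7 4 3 10)(6 13 16)=[0, 11, 2, 10, 3, 5, 13, 4, 8, 7, 1, 9, 12, 16, 14, 15, 6]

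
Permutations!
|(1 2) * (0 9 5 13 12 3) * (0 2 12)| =|(0 9 5 13)(1 12 3 2)| =4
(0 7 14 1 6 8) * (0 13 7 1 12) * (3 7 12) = (0 1 6 8 13 12)(3 7 14) = [1, 6, 2, 7, 4, 5, 8, 14, 13, 9, 10, 11, 0, 12, 3]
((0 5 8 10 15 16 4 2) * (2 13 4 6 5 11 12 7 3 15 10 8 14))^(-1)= (0 2 14 5 6 16 15 3 7 12 11)(4 13)= [2, 1, 14, 7, 13, 6, 16, 12, 8, 9, 10, 0, 11, 4, 5, 3, 15]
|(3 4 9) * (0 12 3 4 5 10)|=10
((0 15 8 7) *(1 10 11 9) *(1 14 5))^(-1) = [7, 5, 2, 3, 4, 14, 6, 8, 15, 11, 1, 10, 12, 13, 9, 0] = (0 7 8 15)(1 5 14 9 11 10)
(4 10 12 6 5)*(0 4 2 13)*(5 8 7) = (0 4 10 12 6 8 7 5 2 13) = [4, 1, 13, 3, 10, 2, 8, 5, 7, 9, 12, 11, 6, 0]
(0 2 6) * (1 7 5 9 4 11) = (0 2 6)(1 7 5 9 4 11) = [2, 7, 6, 3, 11, 9, 0, 5, 8, 4, 10, 1]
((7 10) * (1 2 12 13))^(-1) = (1 13 12 2)(7 10) = [0, 13, 1, 3, 4, 5, 6, 10, 8, 9, 7, 11, 2, 12]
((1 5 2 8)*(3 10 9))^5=(1 5 2 8)(3 9 10)=[0, 5, 8, 9, 4, 2, 6, 7, 1, 10, 3]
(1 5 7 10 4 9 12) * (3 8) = (1 5 7 10 4 9 12)(3 8) = [0, 5, 2, 8, 9, 7, 6, 10, 3, 12, 4, 11, 1]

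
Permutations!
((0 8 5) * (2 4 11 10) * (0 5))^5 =(0 8)(2 4 11 10) =[8, 1, 4, 3, 11, 5, 6, 7, 0, 9, 2, 10]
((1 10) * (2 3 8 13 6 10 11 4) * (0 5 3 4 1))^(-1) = [10, 11, 4, 5, 2, 0, 13, 7, 3, 9, 6, 1, 12, 8] = (0 10 6 13 8 3 5)(1 11)(2 4)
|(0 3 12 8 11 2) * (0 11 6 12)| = 6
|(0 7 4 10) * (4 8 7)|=6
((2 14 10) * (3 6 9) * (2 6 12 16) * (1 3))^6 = [0, 10, 3, 6, 4, 5, 2, 7, 8, 14, 16, 11, 9, 13, 12, 15, 1] = (1 10 16)(2 3 6)(9 14 12)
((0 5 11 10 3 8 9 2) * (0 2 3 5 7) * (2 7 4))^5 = (0 4 2 7)(3 9 8)(5 10 11) = [4, 1, 7, 9, 2, 10, 6, 0, 3, 8, 11, 5]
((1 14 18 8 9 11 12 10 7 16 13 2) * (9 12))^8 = (1 13 7 12 18)(2 16 10 8 14) = [0, 13, 16, 3, 4, 5, 6, 12, 14, 9, 8, 11, 18, 7, 2, 15, 10, 17, 1]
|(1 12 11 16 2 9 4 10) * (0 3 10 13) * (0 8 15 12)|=36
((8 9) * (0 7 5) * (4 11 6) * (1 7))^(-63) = (11)(0 1 7 5)(8 9) = [1, 7, 2, 3, 4, 0, 6, 5, 9, 8, 10, 11]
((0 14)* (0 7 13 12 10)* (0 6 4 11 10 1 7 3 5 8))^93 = (0 5 14 8 3)(1 7 13 12)(4 11 10 6) = [5, 7, 2, 0, 11, 14, 4, 13, 3, 9, 6, 10, 1, 12, 8]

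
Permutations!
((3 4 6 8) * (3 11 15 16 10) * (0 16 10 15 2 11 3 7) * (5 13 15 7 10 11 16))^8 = (16) = [0, 1, 2, 3, 4, 5, 6, 7, 8, 9, 10, 11, 12, 13, 14, 15, 16]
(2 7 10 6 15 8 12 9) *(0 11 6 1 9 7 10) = [11, 9, 10, 3, 4, 5, 15, 0, 12, 2, 1, 6, 7, 13, 14, 8] = (0 11 6 15 8 12 7)(1 9 2 10)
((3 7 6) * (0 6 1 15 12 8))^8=(15)=[0, 1, 2, 3, 4, 5, 6, 7, 8, 9, 10, 11, 12, 13, 14, 15]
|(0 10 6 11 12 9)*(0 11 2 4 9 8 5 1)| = |(0 10 6 2 4 9 11 12 8 5 1)| = 11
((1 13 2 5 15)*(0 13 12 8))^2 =(0 2 15 12)(1 8 13 5) =[2, 8, 15, 3, 4, 1, 6, 7, 13, 9, 10, 11, 0, 5, 14, 12]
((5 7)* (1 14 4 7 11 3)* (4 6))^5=(1 5 6 3 7 14 11 4)=[0, 5, 2, 7, 1, 6, 3, 14, 8, 9, 10, 4, 12, 13, 11]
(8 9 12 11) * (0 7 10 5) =(0 7 10 5)(8 9 12 11) =[7, 1, 2, 3, 4, 0, 6, 10, 9, 12, 5, 8, 11]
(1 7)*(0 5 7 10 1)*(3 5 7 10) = (0 7)(1 3 5 10) = [7, 3, 2, 5, 4, 10, 6, 0, 8, 9, 1]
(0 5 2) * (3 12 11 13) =(0 5 2)(3 12 11 13) =[5, 1, 0, 12, 4, 2, 6, 7, 8, 9, 10, 13, 11, 3]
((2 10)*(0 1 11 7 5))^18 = (0 7 1 5 11) = [7, 5, 2, 3, 4, 11, 6, 1, 8, 9, 10, 0]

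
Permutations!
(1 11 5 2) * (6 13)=(1 11 5 2)(6 13)=[0, 11, 1, 3, 4, 2, 13, 7, 8, 9, 10, 5, 12, 6]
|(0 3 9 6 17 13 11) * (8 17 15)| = |(0 3 9 6 15 8 17 13 11)| = 9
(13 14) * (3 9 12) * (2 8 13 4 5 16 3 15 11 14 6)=(2 8 13 6)(3 9 12 15 11 14 4 5 16)=[0, 1, 8, 9, 5, 16, 2, 7, 13, 12, 10, 14, 15, 6, 4, 11, 3]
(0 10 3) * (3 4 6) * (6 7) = (0 10 4 7 6 3) = [10, 1, 2, 0, 7, 5, 3, 6, 8, 9, 4]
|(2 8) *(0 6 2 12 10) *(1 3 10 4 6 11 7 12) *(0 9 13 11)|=|(1 3 10 9 13 11 7 12 4 6 2 8)|=12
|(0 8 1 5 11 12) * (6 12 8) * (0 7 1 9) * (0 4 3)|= 11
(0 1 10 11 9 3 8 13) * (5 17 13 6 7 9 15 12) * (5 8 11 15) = (0 1 10 15 12 8 6 7 9 3 11 5 17 13) = [1, 10, 2, 11, 4, 17, 7, 9, 6, 3, 15, 5, 8, 0, 14, 12, 16, 13]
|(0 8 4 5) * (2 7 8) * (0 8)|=3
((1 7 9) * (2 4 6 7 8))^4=(1 6 8 7 2 9 4)=[0, 6, 9, 3, 1, 5, 8, 2, 7, 4]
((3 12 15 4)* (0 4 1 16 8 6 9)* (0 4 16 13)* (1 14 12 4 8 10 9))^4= [8, 10, 2, 3, 4, 5, 16, 7, 0, 13, 1, 11, 15, 9, 12, 14, 6]= (0 8)(1 10)(6 16)(9 13)(12 15 14)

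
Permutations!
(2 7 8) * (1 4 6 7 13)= (1 4 6 7 8 2 13)= [0, 4, 13, 3, 6, 5, 7, 8, 2, 9, 10, 11, 12, 1]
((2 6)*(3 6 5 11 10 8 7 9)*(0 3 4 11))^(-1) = (0 5 2 6 3)(4 9 7 8 10 11) = [5, 1, 6, 0, 9, 2, 3, 8, 10, 7, 11, 4]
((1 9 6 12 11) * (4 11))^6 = (12) = [0, 1, 2, 3, 4, 5, 6, 7, 8, 9, 10, 11, 12]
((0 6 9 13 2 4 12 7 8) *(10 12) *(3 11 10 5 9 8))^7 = [6, 1, 5, 10, 9, 13, 8, 11, 0, 2, 7, 12, 3, 4] = (0 6 8)(2 5 13 4 9)(3 10 7 11 12)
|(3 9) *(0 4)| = |(0 4)(3 9)| = 2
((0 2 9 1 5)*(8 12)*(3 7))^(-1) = (0 5 1 9 2)(3 7)(8 12) = [5, 9, 0, 7, 4, 1, 6, 3, 12, 2, 10, 11, 8]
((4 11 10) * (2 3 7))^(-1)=(2 7 3)(4 10 11)=[0, 1, 7, 2, 10, 5, 6, 3, 8, 9, 11, 4]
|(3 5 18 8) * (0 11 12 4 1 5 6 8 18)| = |(18)(0 11 12 4 1 5)(3 6 8)| = 6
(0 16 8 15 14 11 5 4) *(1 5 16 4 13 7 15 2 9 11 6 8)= (0 4)(1 5 13 7 15 14 6 8 2 9 11 16)= [4, 5, 9, 3, 0, 13, 8, 15, 2, 11, 10, 16, 12, 7, 6, 14, 1]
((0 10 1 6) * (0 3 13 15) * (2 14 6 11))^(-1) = (0 15 13 3 6 14 2 11 1 10) = [15, 10, 11, 6, 4, 5, 14, 7, 8, 9, 0, 1, 12, 3, 2, 13]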